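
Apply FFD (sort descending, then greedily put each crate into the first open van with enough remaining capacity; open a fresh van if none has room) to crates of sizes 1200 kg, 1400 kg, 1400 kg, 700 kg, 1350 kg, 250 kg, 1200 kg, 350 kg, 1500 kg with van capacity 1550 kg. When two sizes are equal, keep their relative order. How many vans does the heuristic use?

Sorted descending: 1500, 1400, 1400, 1350, 1200, 1200, 700, 350, 250.
  1500 → van 1 (new)  [load 1500/1550]
  1400 → van 2 (new)  [load 1400/1550]
  1400 → van 3 (new)  [load 1400/1550]
  1350 → van 4 (new)  [load 1350/1550]
  1200 → van 5 (new)  [load 1200/1550]
  1200 → van 6 (new)  [load 1200/1550]
  700 → van 7 (new)  [load 700/1550]
  350 → van 5  [load 1550/1550]
  250 → van 6  [load 1450/1550]
7 vans opened.

7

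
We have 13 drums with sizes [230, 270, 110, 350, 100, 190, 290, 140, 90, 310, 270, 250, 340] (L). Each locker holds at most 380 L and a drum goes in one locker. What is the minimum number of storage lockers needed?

Total = 350 + 340 + 310 + 290 + 270 + 270 + 250 + 230 + 190 + 140 + 110 + 100 + 90 = 2940 L.
Lower bound: ⌈2940/380⌉ = 8 storage lockers.
A packing using 9 storage lockers:
  locker 1: 350 = 350
  locker 2: 340 = 340
  locker 3: 310 = 310
  locker 4: 290 + 90 = 380
  locker 5: 270 + 110 = 380
  locker 6: 270 + 100 = 370
  locker 7: 250 = 250
  locker 8: 230 + 140 = 370
  locker 9: 190 = 190
No arrangement into 8 storage lockers stays within capacity, so 9 is optimal.

9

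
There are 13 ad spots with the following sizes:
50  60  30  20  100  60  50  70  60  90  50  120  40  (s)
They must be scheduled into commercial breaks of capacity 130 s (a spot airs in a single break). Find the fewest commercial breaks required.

Total = 120 + 100 + 90 + 70 + 60 + 60 + 60 + 50 + 50 + 50 + 40 + 30 + 20 = 800 s.
Lower bound: ⌈800/130⌉ = 7 commercial breaks.
A packing using 7 commercial breaks:
  break 1: 120 = 120
  break 2: 100 + 30 = 130
  break 3: 90 + 40 = 130
  break 4: 70 + 60 = 130
  break 5: 60 + 60 = 120
  break 6: 50 + 50 + 20 = 120
  break 7: 50 = 50
This matches the lower bound, so 7 is optimal.

7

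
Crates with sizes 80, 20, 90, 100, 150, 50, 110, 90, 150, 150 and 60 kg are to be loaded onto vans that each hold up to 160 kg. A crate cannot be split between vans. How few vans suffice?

8

Total = 150 + 150 + 150 + 110 + 100 + 90 + 90 + 80 + 60 + 50 + 20 = 1050 kg.
Lower bound: ⌈1050/160⌉ = 7 vans.
A packing using 8 vans:
  van 1: 150 = 150
  van 2: 150 = 150
  van 3: 150 = 150
  van 4: 110 + 50 = 160
  van 5: 100 + 60 = 160
  van 6: 90 + 20 = 110
  van 7: 90 = 90
  van 8: 80 = 80
No arrangement into 7 vans stays within capacity, so 8 is optimal.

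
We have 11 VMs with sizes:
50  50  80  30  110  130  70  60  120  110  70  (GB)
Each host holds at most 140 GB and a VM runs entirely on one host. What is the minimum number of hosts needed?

7

Total = 130 + 120 + 110 + 110 + 80 + 70 + 70 + 60 + 50 + 50 + 30 = 880 GB.
Lower bound: ⌈880/140⌉ = 7 hosts.
A packing using 7 hosts:
  host 1: 130 = 130
  host 2: 120 = 120
  host 3: 110 + 30 = 140
  host 4: 110 = 110
  host 5: 80 + 60 = 140
  host 6: 70 + 70 = 140
  host 7: 50 + 50 = 100
This matches the lower bound, so 7 is optimal.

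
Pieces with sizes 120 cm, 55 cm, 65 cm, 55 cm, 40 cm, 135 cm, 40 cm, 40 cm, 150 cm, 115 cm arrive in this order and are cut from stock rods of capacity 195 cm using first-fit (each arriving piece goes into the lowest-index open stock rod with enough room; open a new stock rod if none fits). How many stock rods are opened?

5

  120 → stock rod 1 (new)  [load 120/195]
  55 → stock rod 1  [load 175/195]
  65 → stock rod 2 (new)  [load 65/195]
  55 → stock rod 2  [load 120/195]
  40 → stock rod 2  [load 160/195]
  135 → stock rod 3 (new)  [load 135/195]
  40 → stock rod 3  [load 175/195]
  40 → stock rod 4 (new)  [load 40/195]
  150 → stock rod 4  [load 190/195]
  115 → stock rod 5 (new)  [load 115/195]
5 stock rods opened.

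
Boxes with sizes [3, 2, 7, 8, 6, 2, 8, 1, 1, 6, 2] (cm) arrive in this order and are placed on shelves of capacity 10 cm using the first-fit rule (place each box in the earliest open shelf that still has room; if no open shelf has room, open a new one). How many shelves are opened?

6

  3 → shelf 1 (new)  [load 3/10]
  2 → shelf 1  [load 5/10]
  7 → shelf 2 (new)  [load 7/10]
  8 → shelf 3 (new)  [load 8/10]
  6 → shelf 4 (new)  [load 6/10]
  2 → shelf 1  [load 7/10]
  8 → shelf 5 (new)  [load 8/10]
  1 → shelf 1  [load 8/10]
  1 → shelf 1  [load 9/10]
  6 → shelf 6 (new)  [load 6/10]
  2 → shelf 2  [load 9/10]
6 shelves opened.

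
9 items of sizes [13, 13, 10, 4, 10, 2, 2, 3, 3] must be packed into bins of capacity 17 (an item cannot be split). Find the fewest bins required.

4

Total = 13 + 13 + 10 + 10 + 4 + 3 + 3 + 2 + 2 = 60.
Lower bound: ⌈60/17⌉ = 4 bins.
A packing using 4 bins:
  bin 1: 13 + 4 = 17
  bin 2: 13 + 3 = 16
  bin 3: 10 + 3 + 2 + 2 = 17
  bin 4: 10 = 10
This matches the lower bound, so 4 is optimal.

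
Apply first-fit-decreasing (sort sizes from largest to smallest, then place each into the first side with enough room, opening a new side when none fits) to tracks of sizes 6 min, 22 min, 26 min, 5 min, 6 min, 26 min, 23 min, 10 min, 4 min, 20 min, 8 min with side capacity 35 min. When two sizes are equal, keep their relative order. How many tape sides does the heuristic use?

5

Sorted descending: 26, 26, 23, 22, 20, 10, 8, 6, 6, 5, 4.
  26 → side 1 (new)  [load 26/35]
  26 → side 2 (new)  [load 26/35]
  23 → side 3 (new)  [load 23/35]
  22 → side 4 (new)  [load 22/35]
  20 → side 5 (new)  [load 20/35]
  10 → side 3  [load 33/35]
  8 → side 1  [load 34/35]
  6 → side 2  [load 32/35]
  6 → side 4  [load 28/35]
  5 → side 4  [load 33/35]
  4 → side 5  [load 24/35]
5 tape sides opened.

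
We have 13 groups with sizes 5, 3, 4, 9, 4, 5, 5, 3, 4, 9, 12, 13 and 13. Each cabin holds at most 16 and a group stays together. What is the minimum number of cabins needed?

Total = 13 + 13 + 12 + 9 + 9 + 5 + 5 + 5 + 4 + 4 + 4 + 3 + 3 = 89.
Lower bound: ⌈89/16⌉ = 6 cabins.
A packing using 6 cabins:
  cabin 1: 13 + 3 = 16
  cabin 2: 13 + 3 = 16
  cabin 3: 12 + 4 = 16
  cabin 4: 9 + 5 = 14
  cabin 5: 9 + 5 = 14
  cabin 6: 5 + 4 + 4 = 13
This matches the lower bound, so 6 is optimal.

6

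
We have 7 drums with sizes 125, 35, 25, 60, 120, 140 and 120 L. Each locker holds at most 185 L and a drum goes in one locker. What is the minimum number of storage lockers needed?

4

Total = 140 + 125 + 120 + 120 + 60 + 35 + 25 = 625 L.
Lower bound: ⌈625/185⌉ = 4 storage lockers.
A packing using 4 storage lockers:
  locker 1: 140 + 35 = 175
  locker 2: 125 + 60 = 185
  locker 3: 120 + 25 = 145
  locker 4: 120 = 120
This matches the lower bound, so 4 is optimal.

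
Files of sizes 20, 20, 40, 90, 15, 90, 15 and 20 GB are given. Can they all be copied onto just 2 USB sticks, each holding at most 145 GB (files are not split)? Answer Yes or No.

No

Total = 310 GB; ⌈310/145⌉ = 3.
At least 3 USB sticks are required, but only 2 are allowed.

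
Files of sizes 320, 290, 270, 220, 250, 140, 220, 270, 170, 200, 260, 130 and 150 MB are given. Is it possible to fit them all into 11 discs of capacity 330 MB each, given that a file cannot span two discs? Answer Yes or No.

A valid assignment using 11 discs:
  disc 1: 320 = 320
  disc 2: 290 = 290
  disc 3: 270 = 270
  disc 4: 270 = 270
  disc 5: 260 = 260
  disc 6: 250 = 250
  disc 7: 220 = 220
  disc 8: 220 = 220
  disc 9: 200 + 130 = 330
  disc 10: 170 + 150 = 320
  disc 11: 140 = 140
Every load is within 330 MB, so 11 discs suffice.

Yes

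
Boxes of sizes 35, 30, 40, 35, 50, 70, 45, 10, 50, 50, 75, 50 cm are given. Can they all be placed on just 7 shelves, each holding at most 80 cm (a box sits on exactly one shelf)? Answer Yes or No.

No

Total = 540 cm; ⌈540/80⌉ = 7.
The bound of 7 does not rule out 7, but exhaustive search shows no assignment into 7 shelves of capacity 80 cm exists — the minimum is 8.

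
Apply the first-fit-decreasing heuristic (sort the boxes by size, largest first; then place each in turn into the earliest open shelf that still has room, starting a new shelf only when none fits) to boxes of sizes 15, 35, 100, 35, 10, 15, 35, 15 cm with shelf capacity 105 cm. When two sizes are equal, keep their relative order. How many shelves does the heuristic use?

3

Sorted descending: 100, 35, 35, 35, 15, 15, 15, 10.
  100 → shelf 1 (new)  [load 100/105]
  35 → shelf 2 (new)  [load 35/105]
  35 → shelf 2  [load 70/105]
  35 → shelf 2  [load 105/105]
  15 → shelf 3 (new)  [load 15/105]
  15 → shelf 3  [load 30/105]
  15 → shelf 3  [load 45/105]
  10 → shelf 3  [load 55/105]
3 shelves opened.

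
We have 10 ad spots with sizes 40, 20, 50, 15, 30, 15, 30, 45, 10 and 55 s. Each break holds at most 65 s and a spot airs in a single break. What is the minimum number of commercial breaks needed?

5

Total = 55 + 50 + 45 + 40 + 30 + 30 + 20 + 15 + 15 + 10 = 310 s.
Lower bound: ⌈310/65⌉ = 5 commercial breaks.
A packing using 5 commercial breaks:
  break 1: 55 + 10 = 65
  break 2: 50 + 15 = 65
  break 3: 45 + 20 = 65
  break 4: 40 + 15 = 55
  break 5: 30 + 30 = 60
This matches the lower bound, so 5 is optimal.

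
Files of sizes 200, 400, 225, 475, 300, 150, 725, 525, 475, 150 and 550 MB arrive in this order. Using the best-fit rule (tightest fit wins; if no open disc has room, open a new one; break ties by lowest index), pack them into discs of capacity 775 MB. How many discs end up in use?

6

  200 → disc 1 (new)  [load 200/775]
  400 → disc 1  [load 600/775]
  225 → disc 2 (new)  [load 225/775]
  475 → disc 2  [load 700/775]
  300 → disc 3 (new)  [load 300/775]
  150 → disc 1  [load 750/775]
  725 → disc 4 (new)  [load 725/775]
  525 → disc 5 (new)  [load 525/775]
  475 → disc 3  [load 775/775]
  150 → disc 5  [load 675/775]
  550 → disc 6 (new)  [load 550/775]
6 discs opened.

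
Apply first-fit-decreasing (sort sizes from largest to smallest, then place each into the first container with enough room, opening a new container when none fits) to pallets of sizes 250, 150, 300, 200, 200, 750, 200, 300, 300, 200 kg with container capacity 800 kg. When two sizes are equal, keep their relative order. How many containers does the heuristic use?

4

Sorted descending: 750, 300, 300, 300, 250, 200, 200, 200, 200, 150.
  750 → container 1 (new)  [load 750/800]
  300 → container 2 (new)  [load 300/800]
  300 → container 2  [load 600/800]
  300 → container 3 (new)  [load 300/800]
  250 → container 3  [load 550/800]
  200 → container 2  [load 800/800]
  200 → container 3  [load 750/800]
  200 → container 4 (new)  [load 200/800]
  200 → container 4  [load 400/800]
  150 → container 4  [load 550/800]
4 containers opened.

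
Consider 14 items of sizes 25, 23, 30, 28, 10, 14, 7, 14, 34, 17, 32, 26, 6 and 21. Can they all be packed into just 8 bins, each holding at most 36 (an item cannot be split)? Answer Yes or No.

Total = 287; ⌈287/36⌉ = 8.
The bound of 8 does not rule out 8, but exhaustive search shows no assignment into 8 bins of capacity 36 exists — the minimum is 9.

No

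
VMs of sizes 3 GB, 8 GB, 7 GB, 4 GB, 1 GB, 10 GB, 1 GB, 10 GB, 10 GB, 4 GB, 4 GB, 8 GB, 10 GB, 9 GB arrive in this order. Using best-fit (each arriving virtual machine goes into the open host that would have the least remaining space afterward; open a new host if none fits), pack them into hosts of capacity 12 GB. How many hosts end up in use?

9

  3 → host 1 (new)  [load 3/12]
  8 → host 1  [load 11/12]
  7 → host 2 (new)  [load 7/12]
  4 → host 2  [load 11/12]
  1 → host 1  [load 12/12]
  10 → host 3 (new)  [load 10/12]
  1 → host 2  [load 12/12]
  10 → host 4 (new)  [load 10/12]
  10 → host 5 (new)  [load 10/12]
  4 → host 6 (new)  [load 4/12]
  4 → host 6  [load 8/12]
  8 → host 7 (new)  [load 8/12]
  10 → host 8 (new)  [load 10/12]
  9 → host 9 (new)  [load 9/12]
9 hosts opened.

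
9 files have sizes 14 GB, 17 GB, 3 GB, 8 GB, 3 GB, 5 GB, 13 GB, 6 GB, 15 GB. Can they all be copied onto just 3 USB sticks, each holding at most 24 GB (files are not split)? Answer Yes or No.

No

Total = 84 GB; ⌈84/24⌉ = 4.
At least 4 USB sticks are required, but only 3 are allowed.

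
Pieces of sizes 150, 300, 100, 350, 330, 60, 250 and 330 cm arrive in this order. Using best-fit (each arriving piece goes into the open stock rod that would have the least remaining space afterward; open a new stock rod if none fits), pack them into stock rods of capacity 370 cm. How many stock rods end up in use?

6

  150 → stock rod 1 (new)  [load 150/370]
  300 → stock rod 2 (new)  [load 300/370]
  100 → stock rod 1  [load 250/370]
  350 → stock rod 3 (new)  [load 350/370]
  330 → stock rod 4 (new)  [load 330/370]
  60 → stock rod 2  [load 360/370]
  250 → stock rod 5 (new)  [load 250/370]
  330 → stock rod 6 (new)  [load 330/370]
6 stock rods opened.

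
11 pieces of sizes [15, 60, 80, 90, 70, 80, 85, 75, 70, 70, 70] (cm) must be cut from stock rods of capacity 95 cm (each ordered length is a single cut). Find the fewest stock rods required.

10

Total = 90 + 85 + 80 + 80 + 75 + 70 + 70 + 70 + 70 + 60 + 15 = 765 cm.
Lower bound: ⌈765/95⌉ = 9 stock rods.
Also, 10 pieces each exceed 95/2 cm, and no two of those can share a stock rod, so at least 10 stock rods are needed.
A packing using 10 stock rods:
  stock rod 1: 90 = 90
  stock rod 2: 85 = 85
  stock rod 3: 80 + 15 = 95
  stock rod 4: 80 = 80
  stock rod 5: 75 = 75
  stock rod 6: 70 = 70
  stock rod 7: 70 = 70
  stock rod 8: 70 = 70
  stock rod 9: 70 = 70
  stock rod 10: 60 = 60
This matches the lower bound, so 10 is optimal.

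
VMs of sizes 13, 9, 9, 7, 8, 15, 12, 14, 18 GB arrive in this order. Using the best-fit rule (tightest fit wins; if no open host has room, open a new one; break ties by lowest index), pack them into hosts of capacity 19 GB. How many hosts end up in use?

  13 → host 1 (new)  [load 13/19]
  9 → host 2 (new)  [load 9/19]
  9 → host 2  [load 18/19]
  7 → host 3 (new)  [load 7/19]
  8 → host 3  [load 15/19]
  15 → host 4 (new)  [load 15/19]
  12 → host 5 (new)  [load 12/19]
  14 → host 6 (new)  [load 14/19]
  18 → host 7 (new)  [load 18/19]
7 hosts opened.

7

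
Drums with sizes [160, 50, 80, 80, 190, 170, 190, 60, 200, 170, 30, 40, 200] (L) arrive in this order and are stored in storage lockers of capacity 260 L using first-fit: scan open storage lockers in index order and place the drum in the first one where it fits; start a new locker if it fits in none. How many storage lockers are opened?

8

  160 → locker 1 (new)  [load 160/260]
  50 → locker 1  [load 210/260]
  80 → locker 2 (new)  [load 80/260]
  80 → locker 2  [load 160/260]
  190 → locker 3 (new)  [load 190/260]
  170 → locker 4 (new)  [load 170/260]
  190 → locker 5 (new)  [load 190/260]
  60 → locker 2  [load 220/260]
  200 → locker 6 (new)  [load 200/260]
  170 → locker 7 (new)  [load 170/260]
  30 → locker 1  [load 240/260]
  40 → locker 2  [load 260/260]
  200 → locker 8 (new)  [load 200/260]
8 storage lockers opened.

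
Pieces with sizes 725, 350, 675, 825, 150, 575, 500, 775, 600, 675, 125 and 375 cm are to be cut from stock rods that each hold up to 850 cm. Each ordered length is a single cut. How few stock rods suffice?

Total = 825 + 775 + 725 + 675 + 675 + 600 + 575 + 500 + 375 + 350 + 150 + 125 = 6350 cm.
Lower bound: ⌈6350/850⌉ = 8 stock rods.
A packing using 9 stock rods:
  stock rod 1: 825 = 825
  stock rod 2: 775 = 775
  stock rod 3: 725 + 125 = 850
  stock rod 4: 675 + 150 = 825
  stock rod 5: 675 = 675
  stock rod 6: 600 = 600
  stock rod 7: 575 = 575
  stock rod 8: 500 + 350 = 850
  stock rod 9: 375 = 375
No arrangement into 8 stock rods stays within capacity, so 9 is optimal.

9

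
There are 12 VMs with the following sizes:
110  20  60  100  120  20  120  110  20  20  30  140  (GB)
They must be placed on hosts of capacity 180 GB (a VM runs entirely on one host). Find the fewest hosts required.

6

Total = 140 + 120 + 120 + 110 + 110 + 100 + 60 + 30 + 20 + 20 + 20 + 20 = 870 GB.
Lower bound: ⌈870/180⌉ = 5 hosts.
Also, 6 VMs each exceed 90 GB, and no two of those can share a host, so at least 6 hosts are needed.
A packing using 6 hosts:
  host 1: 140 + 30 = 170
  host 2: 120 + 60 = 180
  host 3: 120 + 20 + 20 + 20 = 180
  host 4: 110 + 20 = 130
  host 5: 110 = 110
  host 6: 100 = 100
This matches the lower bound, so 6 is optimal.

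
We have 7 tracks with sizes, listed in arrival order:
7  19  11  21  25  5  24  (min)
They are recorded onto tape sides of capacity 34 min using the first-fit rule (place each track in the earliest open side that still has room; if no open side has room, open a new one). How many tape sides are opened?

  7 → side 1 (new)  [load 7/34]
  19 → side 1  [load 26/34]
  11 → side 2 (new)  [load 11/34]
  21 → side 2  [load 32/34]
  25 → side 3 (new)  [load 25/34]
  5 → side 1  [load 31/34]
  24 → side 4 (new)  [load 24/34]
4 tape sides opened.

4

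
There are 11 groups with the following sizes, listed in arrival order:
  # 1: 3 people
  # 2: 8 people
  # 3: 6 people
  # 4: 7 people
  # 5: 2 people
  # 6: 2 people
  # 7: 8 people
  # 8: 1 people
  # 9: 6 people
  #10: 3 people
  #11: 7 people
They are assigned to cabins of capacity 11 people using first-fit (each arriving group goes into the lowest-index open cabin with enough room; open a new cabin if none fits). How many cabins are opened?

  3 → cabin 1 (new)  [load 3/11]
  8 → cabin 1  [load 11/11]
  6 → cabin 2 (new)  [load 6/11]
  7 → cabin 3 (new)  [load 7/11]
  2 → cabin 2  [load 8/11]
  2 → cabin 2  [load 10/11]
  8 → cabin 4 (new)  [load 8/11]
  1 → cabin 2  [load 11/11]
  6 → cabin 5 (new)  [load 6/11]
  3 → cabin 3  [load 10/11]
  7 → cabin 6 (new)  [load 7/11]
6 cabins opened.

6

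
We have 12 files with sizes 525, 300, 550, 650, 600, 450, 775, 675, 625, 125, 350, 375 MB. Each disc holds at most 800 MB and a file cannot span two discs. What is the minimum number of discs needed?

9

Total = 775 + 675 + 650 + 625 + 600 + 550 + 525 + 450 + 375 + 350 + 300 + 125 = 6000 MB.
Lower bound: ⌈6000/800⌉ = 8 discs.
A packing using 9 discs:
  disc 1: 775 = 775
  disc 2: 675 + 125 = 800
  disc 3: 650 = 650
  disc 4: 625 = 625
  disc 5: 600 = 600
  disc 6: 550 = 550
  disc 7: 525 = 525
  disc 8: 450 + 350 = 800
  disc 9: 375 + 300 = 675
No arrangement into 8 discs stays within capacity, so 9 is optimal.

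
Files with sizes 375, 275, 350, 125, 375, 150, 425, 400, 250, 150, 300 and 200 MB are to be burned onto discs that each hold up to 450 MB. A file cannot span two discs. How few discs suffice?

Total = 425 + 400 + 375 + 375 + 350 + 300 + 275 + 250 + 200 + 150 + 150 + 125 = 3375 MB.
Lower bound: ⌈3375/450⌉ = 8 discs.
A packing using 9 discs:
  disc 1: 425 = 425
  disc 2: 400 = 400
  disc 3: 375 = 375
  disc 4: 375 = 375
  disc 5: 350 = 350
  disc 6: 300 + 150 = 450
  disc 7: 275 + 150 = 425
  disc 8: 250 + 200 = 450
  disc 9: 125 = 125
No arrangement into 8 discs stays within capacity, so 9 is optimal.

9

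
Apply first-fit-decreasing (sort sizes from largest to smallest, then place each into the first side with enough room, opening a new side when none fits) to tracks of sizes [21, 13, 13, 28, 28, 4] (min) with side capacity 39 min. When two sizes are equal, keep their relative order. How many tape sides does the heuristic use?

Sorted descending: 28, 28, 21, 13, 13, 4.
  28 → side 1 (new)  [load 28/39]
  28 → side 2 (new)  [load 28/39]
  21 → side 3 (new)  [load 21/39]
  13 → side 3  [load 34/39]
  13 → side 4 (new)  [load 13/39]
  4 → side 1  [load 32/39]
4 tape sides opened.

4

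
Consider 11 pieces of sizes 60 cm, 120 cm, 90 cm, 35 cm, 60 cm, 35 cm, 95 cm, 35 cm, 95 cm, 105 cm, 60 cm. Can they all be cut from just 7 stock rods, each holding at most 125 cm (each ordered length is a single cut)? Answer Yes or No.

No

Total = 790 cm; ⌈790/125⌉ = 7.
The bound of 7 does not rule out 7, but exhaustive search shows no assignment into 7 stock rods of capacity 125 cm exists — the minimum is 8.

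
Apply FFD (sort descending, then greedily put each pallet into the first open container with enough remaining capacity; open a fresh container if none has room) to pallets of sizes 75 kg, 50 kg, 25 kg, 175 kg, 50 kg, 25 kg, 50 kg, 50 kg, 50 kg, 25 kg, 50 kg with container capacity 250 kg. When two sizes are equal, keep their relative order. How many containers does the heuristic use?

3

Sorted descending: 175, 75, 50, 50, 50, 50, 50, 50, 25, 25, 25.
  175 → container 1 (new)  [load 175/250]
  75 → container 1  [load 250/250]
  50 → container 2 (new)  [load 50/250]
  50 → container 2  [load 100/250]
  50 → container 2  [load 150/250]
  50 → container 2  [load 200/250]
  50 → container 2  [load 250/250]
  50 → container 3 (new)  [load 50/250]
  25 → container 3  [load 75/250]
  25 → container 3  [load 100/250]
  25 → container 3  [load 125/250]
3 containers opened.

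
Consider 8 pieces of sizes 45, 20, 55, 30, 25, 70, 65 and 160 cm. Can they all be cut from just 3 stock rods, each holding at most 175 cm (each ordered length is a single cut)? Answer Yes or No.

Yes

A valid assignment using 3 stock rods:
  stock rod 1: 160 = 160
  stock rod 2: 70 + 65 + 30 = 165
  stock rod 3: 55 + 45 + 25 + 20 = 145
Every load is within 175 cm, so 3 stock rods suffice.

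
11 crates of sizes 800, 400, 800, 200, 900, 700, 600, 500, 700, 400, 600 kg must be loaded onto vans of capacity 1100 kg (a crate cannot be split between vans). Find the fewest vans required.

Total = 900 + 800 + 800 + 700 + 700 + 600 + 600 + 500 + 400 + 400 + 200 = 6600 kg.
Lower bound: ⌈6600/1100⌉ = 6 vans.
Also, 7 crates each exceed 550 kg, and no two of those can share a van, so at least 7 vans are needed.
A packing using 7 vans:
  van 1: 900 + 200 = 1100
  van 2: 800 = 800
  van 3: 800 = 800
  van 4: 700 + 400 = 1100
  van 5: 700 + 400 = 1100
  van 6: 600 + 500 = 1100
  van 7: 600 = 600
This matches the lower bound, so 7 is optimal.

7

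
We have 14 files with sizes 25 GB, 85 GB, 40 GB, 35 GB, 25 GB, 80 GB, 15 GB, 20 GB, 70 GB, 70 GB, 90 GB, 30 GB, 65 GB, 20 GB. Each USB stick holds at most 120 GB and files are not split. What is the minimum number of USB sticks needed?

Total = 90 + 85 + 80 + 70 + 70 + 65 + 40 + 35 + 30 + 25 + 25 + 20 + 20 + 15 = 670 GB.
Lower bound: ⌈670/120⌉ = 6 USB sticks.
A packing using 6 USB sticks:
  USB stick 1: 90 + 30 = 120
  USB stick 2: 85 + 35 = 120
  USB stick 3: 80 + 40 = 120
  USB stick 4: 70 + 25 + 25 = 120
  USB stick 5: 70 + 20 + 20 = 110
  USB stick 6: 65 + 15 = 80
This matches the lower bound, so 6 is optimal.

6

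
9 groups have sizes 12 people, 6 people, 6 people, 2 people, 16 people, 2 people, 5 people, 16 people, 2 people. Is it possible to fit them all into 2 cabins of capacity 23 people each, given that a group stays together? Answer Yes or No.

Total = 67 people; ⌈67/23⌉ = 3.
At least 3 cabins are required, but only 2 are allowed.

No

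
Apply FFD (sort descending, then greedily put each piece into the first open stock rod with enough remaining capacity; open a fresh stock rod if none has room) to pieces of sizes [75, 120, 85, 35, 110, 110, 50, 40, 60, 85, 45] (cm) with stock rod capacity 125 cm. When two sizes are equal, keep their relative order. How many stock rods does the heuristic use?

Sorted descending: 120, 110, 110, 85, 85, 75, 60, 50, 45, 40, 35.
  120 → stock rod 1 (new)  [load 120/125]
  110 → stock rod 2 (new)  [load 110/125]
  110 → stock rod 3 (new)  [load 110/125]
  85 → stock rod 4 (new)  [load 85/125]
  85 → stock rod 5 (new)  [load 85/125]
  75 → stock rod 6 (new)  [load 75/125]
  60 → stock rod 7 (new)  [load 60/125]
  50 → stock rod 6  [load 125/125]
  45 → stock rod 7  [load 105/125]
  40 → stock rod 4  [load 125/125]
  35 → stock rod 5  [load 120/125]
7 stock rods opened.

7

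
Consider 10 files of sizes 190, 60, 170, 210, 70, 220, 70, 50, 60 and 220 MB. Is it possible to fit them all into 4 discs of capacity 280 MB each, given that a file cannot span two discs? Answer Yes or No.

Total = 1320 MB; ⌈1320/280⌉ = 5.
At least 5 discs are required, but only 4 are allowed.

No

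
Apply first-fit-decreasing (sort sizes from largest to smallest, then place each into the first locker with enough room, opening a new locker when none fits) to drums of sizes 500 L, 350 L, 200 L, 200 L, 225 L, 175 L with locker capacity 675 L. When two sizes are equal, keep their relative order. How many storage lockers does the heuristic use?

3

Sorted descending: 500, 350, 225, 200, 200, 175.
  500 → locker 1 (new)  [load 500/675]
  350 → locker 2 (new)  [load 350/675]
  225 → locker 2  [load 575/675]
  200 → locker 3 (new)  [load 200/675]
  200 → locker 3  [load 400/675]
  175 → locker 1  [load 675/675]
3 storage lockers opened.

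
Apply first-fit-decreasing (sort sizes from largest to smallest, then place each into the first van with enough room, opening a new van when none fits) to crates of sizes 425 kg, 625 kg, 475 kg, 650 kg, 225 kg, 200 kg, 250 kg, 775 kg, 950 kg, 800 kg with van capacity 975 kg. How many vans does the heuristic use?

Sorted descending: 950, 800, 775, 650, 625, 475, 425, 250, 225, 200.
  950 → van 1 (new)  [load 950/975]
  800 → van 2 (new)  [load 800/975]
  775 → van 3 (new)  [load 775/975]
  650 → van 4 (new)  [load 650/975]
  625 → van 5 (new)  [load 625/975]
  475 → van 6 (new)  [load 475/975]
  425 → van 6  [load 900/975]
  250 → van 4  [load 900/975]
  225 → van 5  [load 850/975]
  200 → van 3  [load 975/975]
6 vans opened.

6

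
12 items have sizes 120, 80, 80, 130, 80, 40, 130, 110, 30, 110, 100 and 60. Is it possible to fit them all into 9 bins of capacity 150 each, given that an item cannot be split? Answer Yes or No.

Yes

A valid assignment using 9 bins:
  bin 1: 130 = 130
  bin 2: 130 = 130
  bin 3: 120 + 30 = 150
  bin 4: 110 + 40 = 150
  bin 5: 110 = 110
  bin 6: 100 = 100
  bin 7: 80 + 60 = 140
  bin 8: 80 = 80
  bin 9: 80 = 80
Every load is within 150, so 9 bins suffice.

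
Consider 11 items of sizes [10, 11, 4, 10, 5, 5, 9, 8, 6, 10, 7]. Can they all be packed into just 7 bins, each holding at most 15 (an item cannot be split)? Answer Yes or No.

Yes

A valid assignment using 6 bins:
  bin 1: 11 + 4 = 15
  bin 2: 10 + 5 = 15
  bin 3: 10 + 5 = 15
  bin 4: 10 = 10
  bin 5: 9 + 6 = 15
  bin 6: 8 + 7 = 15
That uses only 6 ≤ 7, so 7 bins are enough.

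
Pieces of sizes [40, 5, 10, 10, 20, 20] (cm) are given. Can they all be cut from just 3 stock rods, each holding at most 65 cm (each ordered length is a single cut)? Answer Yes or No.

A valid assignment using 2 stock rods:
  stock rod 1: 40 + 20 + 5 = 65
  stock rod 2: 20 + 10 + 10 = 40
That uses only 2 ≤ 3, so 3 stock rods are enough.

Yes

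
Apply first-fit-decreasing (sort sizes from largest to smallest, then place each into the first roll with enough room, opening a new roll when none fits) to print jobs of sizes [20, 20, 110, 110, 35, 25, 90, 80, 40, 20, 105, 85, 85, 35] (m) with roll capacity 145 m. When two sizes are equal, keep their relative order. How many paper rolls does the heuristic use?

Sorted descending: 110, 110, 105, 90, 85, 85, 80, 40, 35, 35, 25, 20, 20, 20.
  110 → roll 1 (new)  [load 110/145]
  110 → roll 2 (new)  [load 110/145]
  105 → roll 3 (new)  [load 105/145]
  90 → roll 4 (new)  [load 90/145]
  85 → roll 5 (new)  [load 85/145]
  85 → roll 6 (new)  [load 85/145]
  80 → roll 7 (new)  [load 80/145]
  40 → roll 3  [load 145/145]
  35 → roll 1  [load 145/145]
  35 → roll 2  [load 145/145]
  25 → roll 4  [load 115/145]
  20 → roll 4  [load 135/145]
  20 → roll 5  [load 105/145]
  20 → roll 5  [load 125/145]
7 paper rolls opened.

7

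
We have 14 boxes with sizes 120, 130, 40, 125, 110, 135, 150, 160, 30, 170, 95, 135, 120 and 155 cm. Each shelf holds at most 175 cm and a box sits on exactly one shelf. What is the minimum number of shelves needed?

Total = 170 + 160 + 155 + 150 + 135 + 135 + 130 + 125 + 120 + 120 + 110 + 95 + 40 + 30 = 1675 cm.
Lower bound: ⌈1675/175⌉ = 10 shelves.
Also, 12 boxes each exceed 175/2 cm, and no two of those can share a shelf, so at least 12 shelves are needed.
A packing using 12 shelves:
  shelf 1: 170 = 170
  shelf 2: 160 = 160
  shelf 3: 155 = 155
  shelf 4: 150 = 150
  shelf 5: 135 + 40 = 175
  shelf 6: 135 + 30 = 165
  shelf 7: 130 = 130
  shelf 8: 125 = 125
  shelf 9: 120 = 120
  shelf 10: 120 = 120
  shelf 11: 110 = 110
  shelf 12: 95 = 95
This matches the lower bound, so 12 is optimal.

12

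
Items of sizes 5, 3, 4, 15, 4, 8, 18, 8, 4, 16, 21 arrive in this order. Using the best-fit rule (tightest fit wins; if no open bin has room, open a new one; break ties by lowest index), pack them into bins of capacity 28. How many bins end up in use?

5

  5 → bin 1 (new)  [load 5/28]
  3 → bin 1  [load 8/28]
  4 → bin 1  [load 12/28]
  15 → bin 1  [load 27/28]
  4 → bin 2 (new)  [load 4/28]
  8 → bin 2  [load 12/28]
  18 → bin 3 (new)  [load 18/28]
  8 → bin 3  [load 26/28]
  4 → bin 2  [load 16/28]
  16 → bin 4 (new)  [load 16/28]
  21 → bin 5 (new)  [load 21/28]
5 bins opened.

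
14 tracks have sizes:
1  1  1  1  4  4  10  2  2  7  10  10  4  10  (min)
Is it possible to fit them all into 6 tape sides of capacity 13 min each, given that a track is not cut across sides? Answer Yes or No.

A valid assignment using 6 tape sides:
  side 1: 10 + 2 + 1 = 13
  side 2: 10 + 2 + 1 = 13
  side 3: 10 + 1 + 1 = 12
  side 4: 10 = 10
  side 5: 7 + 4 = 11
  side 6: 4 + 4 = 8
Every load is within 13 min, so 6 tape sides suffice.

Yes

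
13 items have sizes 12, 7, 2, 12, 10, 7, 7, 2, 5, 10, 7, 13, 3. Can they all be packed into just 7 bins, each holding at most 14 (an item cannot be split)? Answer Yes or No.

Total = 97; ⌈97/14⌉ = 7.
The bound of 7 does not rule out 7, but exhaustive search shows no assignment into 7 bins of capacity 14 exists — the minimum is 8.

No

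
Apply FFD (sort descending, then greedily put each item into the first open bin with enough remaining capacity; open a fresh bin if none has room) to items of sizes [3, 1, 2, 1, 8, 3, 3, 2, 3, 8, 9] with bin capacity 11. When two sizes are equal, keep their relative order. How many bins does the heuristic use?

Sorted descending: 9, 8, 8, 3, 3, 3, 3, 2, 2, 1, 1.
  9 → bin 1 (new)  [load 9/11]
  8 → bin 2 (new)  [load 8/11]
  8 → bin 3 (new)  [load 8/11]
  3 → bin 2  [load 11/11]
  3 → bin 3  [load 11/11]
  3 → bin 4 (new)  [load 3/11]
  3 → bin 4  [load 6/11]
  2 → bin 1  [load 11/11]
  2 → bin 4  [load 8/11]
  1 → bin 4  [load 9/11]
  1 → bin 4  [load 10/11]
4 bins opened.

4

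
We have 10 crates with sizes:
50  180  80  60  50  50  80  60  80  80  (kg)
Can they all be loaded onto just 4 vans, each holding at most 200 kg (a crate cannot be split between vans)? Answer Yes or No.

Total = 770 kg; ⌈770/200⌉ = 4.
The bound of 4 does not rule out 4, but exhaustive search shows no assignment into 4 vans of capacity 200 kg exists — the minimum is 5.

No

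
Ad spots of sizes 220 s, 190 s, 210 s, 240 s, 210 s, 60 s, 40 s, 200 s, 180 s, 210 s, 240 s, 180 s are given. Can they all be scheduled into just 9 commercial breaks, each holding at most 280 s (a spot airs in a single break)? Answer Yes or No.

Total = 2180 s; ⌈2180/280⌉ = 8.
10 ad spots each exceed half the capacity and cannot share a break, forcing at least 10 commercial breaks.
At least 10 commercial breaks are required, but only 9 are allowed.

No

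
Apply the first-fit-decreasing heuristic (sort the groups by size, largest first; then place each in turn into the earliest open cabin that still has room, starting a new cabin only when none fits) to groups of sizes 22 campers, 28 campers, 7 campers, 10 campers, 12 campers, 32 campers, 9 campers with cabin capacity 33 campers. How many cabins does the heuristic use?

4

Sorted descending: 32, 28, 22, 12, 10, 9, 7.
  32 → cabin 1 (new)  [load 32/33]
  28 → cabin 2 (new)  [load 28/33]
  22 → cabin 3 (new)  [load 22/33]
  12 → cabin 4 (new)  [load 12/33]
  10 → cabin 3  [load 32/33]
  9 → cabin 4  [load 21/33]
  7 → cabin 4  [load 28/33]
4 cabins opened.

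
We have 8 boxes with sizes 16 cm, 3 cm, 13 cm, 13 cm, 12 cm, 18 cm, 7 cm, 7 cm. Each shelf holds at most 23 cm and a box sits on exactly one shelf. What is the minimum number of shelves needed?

5

Total = 18 + 16 + 13 + 13 + 12 + 7 + 7 + 3 = 89 cm.
Lower bound: ⌈89/23⌉ = 4 shelves.
Also, 5 boxes each exceed 23/2 cm, and no two of those can share a shelf, so at least 5 shelves are needed.
A packing using 5 shelves:
  shelf 1: 18 + 3 = 21
  shelf 2: 16 + 7 = 23
  shelf 3: 13 + 7 = 20
  shelf 4: 13 = 13
  shelf 5: 12 = 12
This matches the lower bound, so 5 is optimal.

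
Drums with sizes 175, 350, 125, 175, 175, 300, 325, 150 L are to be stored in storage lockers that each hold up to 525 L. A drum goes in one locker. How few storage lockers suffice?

Total = 350 + 325 + 300 + 175 + 175 + 175 + 150 + 125 = 1775 L.
Lower bound: ⌈1775/525⌉ = 4 storage lockers.
A packing using 4 storage lockers:
  locker 1: 350 + 175 = 525
  locker 2: 325 + 175 = 500
  locker 3: 300 + 175 = 475
  locker 4: 150 + 125 = 275
This matches the lower bound, so 4 is optimal.

4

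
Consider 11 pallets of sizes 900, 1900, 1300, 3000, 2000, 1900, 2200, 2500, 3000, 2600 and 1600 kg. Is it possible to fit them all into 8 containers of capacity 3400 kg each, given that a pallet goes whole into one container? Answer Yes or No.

No

Total = 22900 kg; ⌈22900/3400⌉ = 7.
8 pallets each exceed half the capacity and cannot share a container, forcing at least 8 containers.
The bound of 8 does not rule out 8, but exhaustive search shows no assignment into 8 containers of capacity 3400 kg exists — the minimum is 9.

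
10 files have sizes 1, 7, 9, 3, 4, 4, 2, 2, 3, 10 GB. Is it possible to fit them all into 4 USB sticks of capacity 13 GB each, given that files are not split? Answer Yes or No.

A valid assignment using 4 USB sticks:
  USB stick 1: 10 + 3 = 13
  USB stick 2: 9 + 4 = 13
  USB stick 3: 7 + 4 + 2 = 13
  USB stick 4: 3 + 2 + 1 = 6
Every load is within 13 GB, so 4 USB sticks suffice.

Yes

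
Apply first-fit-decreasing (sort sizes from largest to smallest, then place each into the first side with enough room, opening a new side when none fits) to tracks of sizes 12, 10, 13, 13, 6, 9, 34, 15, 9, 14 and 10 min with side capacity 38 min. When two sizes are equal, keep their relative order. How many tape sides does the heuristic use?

Sorted descending: 34, 15, 14, 13, 13, 12, 10, 10, 9, 9, 6.
  34 → side 1 (new)  [load 34/38]
  15 → side 2 (new)  [load 15/38]
  14 → side 2  [load 29/38]
  13 → side 3 (new)  [load 13/38]
  13 → side 3  [load 26/38]
  12 → side 3  [load 38/38]
  10 → side 4 (new)  [load 10/38]
  10 → side 4  [load 20/38]
  9 → side 2  [load 38/38]
  9 → side 4  [load 29/38]
  6 → side 4  [load 35/38]
4 tape sides opened.

4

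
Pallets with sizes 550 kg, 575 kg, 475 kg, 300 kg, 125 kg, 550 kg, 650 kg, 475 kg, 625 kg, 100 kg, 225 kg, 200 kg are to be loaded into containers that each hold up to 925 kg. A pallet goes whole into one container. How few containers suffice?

Total = 650 + 625 + 575 + 550 + 550 + 475 + 475 + 300 + 225 + 200 + 125 + 100 = 4850 kg.
Lower bound: ⌈4850/925⌉ = 6 containers.
Also, 7 pallets each exceed 925/2 kg, and no two of those can share a container, so at least 7 containers are needed.
A packing using 7 containers:
  container 1: 650 + 225 = 875
  container 2: 625 + 300 = 925
  container 3: 575 + 200 + 125 = 900
  container 4: 550 + 100 = 650
  container 5: 550 = 550
  container 6: 475 = 475
  container 7: 475 = 475
This matches the lower bound, so 7 is optimal.

7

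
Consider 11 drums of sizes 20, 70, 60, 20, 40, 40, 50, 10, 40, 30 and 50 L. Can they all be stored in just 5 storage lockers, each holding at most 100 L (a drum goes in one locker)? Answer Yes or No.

A valid assignment using 5 storage lockers:
  locker 1: 70 + 30 = 100
  locker 2: 60 + 40 = 100
  locker 3: 50 + 50 = 100
  locker 4: 40 + 40 + 20 = 100
  locker 5: 20 + 10 = 30
Every load is within 100 L, so 5 storage lockers suffice.

Yes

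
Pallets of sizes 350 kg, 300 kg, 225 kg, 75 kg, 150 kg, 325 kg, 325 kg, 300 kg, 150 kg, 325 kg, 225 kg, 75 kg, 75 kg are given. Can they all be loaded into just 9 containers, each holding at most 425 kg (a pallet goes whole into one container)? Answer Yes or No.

Yes

A valid assignment using 8 containers:
  container 1: 350 + 75 = 425
  container 2: 325 + 75 = 400
  container 3: 325 + 75 = 400
  container 4: 325 = 325
  container 5: 300 = 300
  container 6: 300 = 300
  container 7: 225 + 150 = 375
  container 8: 225 + 150 = 375
That uses only 8 ≤ 9, so 9 containers are enough.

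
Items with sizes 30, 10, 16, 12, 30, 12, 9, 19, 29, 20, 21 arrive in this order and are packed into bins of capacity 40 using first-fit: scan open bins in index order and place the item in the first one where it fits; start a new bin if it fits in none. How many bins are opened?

6

  30 → bin 1 (new)  [load 30/40]
  10 → bin 1  [load 40/40]
  16 → bin 2 (new)  [load 16/40]
  12 → bin 2  [load 28/40]
  30 → bin 3 (new)  [load 30/40]
  12 → bin 2  [load 40/40]
  9 → bin 3  [load 39/40]
  19 → bin 4 (new)  [load 19/40]
  29 → bin 5 (new)  [load 29/40]
  20 → bin 4  [load 39/40]
  21 → bin 6 (new)  [load 21/40]
6 bins opened.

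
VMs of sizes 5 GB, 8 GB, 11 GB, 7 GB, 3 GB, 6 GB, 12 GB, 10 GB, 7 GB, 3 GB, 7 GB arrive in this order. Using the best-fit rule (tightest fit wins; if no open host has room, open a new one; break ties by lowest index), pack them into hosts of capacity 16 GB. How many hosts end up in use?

6

  5 → host 1 (new)  [load 5/16]
  8 → host 1  [load 13/16]
  11 → host 2 (new)  [load 11/16]
  7 → host 3 (new)  [load 7/16]
  3 → host 1  [load 16/16]
  6 → host 3  [load 13/16]
  12 → host 4 (new)  [load 12/16]
  10 → host 5 (new)  [load 10/16]
  7 → host 6 (new)  [load 7/16]
  3 → host 3  [load 16/16]
  7 → host 6  [load 14/16]
6 hosts opened.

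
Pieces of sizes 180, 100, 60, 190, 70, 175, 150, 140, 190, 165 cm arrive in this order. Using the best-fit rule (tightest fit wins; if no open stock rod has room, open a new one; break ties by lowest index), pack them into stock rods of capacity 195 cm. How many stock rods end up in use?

9

  180 → stock rod 1 (new)  [load 180/195]
  100 → stock rod 2 (new)  [load 100/195]
  60 → stock rod 2  [load 160/195]
  190 → stock rod 3 (new)  [load 190/195]
  70 → stock rod 4 (new)  [load 70/195]
  175 → stock rod 5 (new)  [load 175/195]
  150 → stock rod 6 (new)  [load 150/195]
  140 → stock rod 7 (new)  [load 140/195]
  190 → stock rod 8 (new)  [load 190/195]
  165 → stock rod 9 (new)  [load 165/195]
9 stock rods opened.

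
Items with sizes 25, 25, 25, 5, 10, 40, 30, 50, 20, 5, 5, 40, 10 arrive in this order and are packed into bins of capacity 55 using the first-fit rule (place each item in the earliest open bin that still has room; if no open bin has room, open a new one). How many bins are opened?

6

  25 → bin 1 (new)  [load 25/55]
  25 → bin 1  [load 50/55]
  25 → bin 2 (new)  [load 25/55]
  5 → bin 1  [load 55/55]
  10 → bin 2  [load 35/55]
  40 → bin 3 (new)  [load 40/55]
  30 → bin 4 (new)  [load 30/55]
  50 → bin 5 (new)  [load 50/55]
  20 → bin 2  [load 55/55]
  5 → bin 3  [load 45/55]
  5 → bin 3  [load 50/55]
  40 → bin 6 (new)  [load 40/55]
  10 → bin 4  [load 40/55]
6 bins opened.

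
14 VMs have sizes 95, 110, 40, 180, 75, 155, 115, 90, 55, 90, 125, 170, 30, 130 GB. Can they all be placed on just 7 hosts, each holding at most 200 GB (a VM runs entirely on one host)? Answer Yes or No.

Total = 1460 GB; ⌈1460/200⌉ = 8.
At least 8 hosts are required, but only 7 are allowed.

No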